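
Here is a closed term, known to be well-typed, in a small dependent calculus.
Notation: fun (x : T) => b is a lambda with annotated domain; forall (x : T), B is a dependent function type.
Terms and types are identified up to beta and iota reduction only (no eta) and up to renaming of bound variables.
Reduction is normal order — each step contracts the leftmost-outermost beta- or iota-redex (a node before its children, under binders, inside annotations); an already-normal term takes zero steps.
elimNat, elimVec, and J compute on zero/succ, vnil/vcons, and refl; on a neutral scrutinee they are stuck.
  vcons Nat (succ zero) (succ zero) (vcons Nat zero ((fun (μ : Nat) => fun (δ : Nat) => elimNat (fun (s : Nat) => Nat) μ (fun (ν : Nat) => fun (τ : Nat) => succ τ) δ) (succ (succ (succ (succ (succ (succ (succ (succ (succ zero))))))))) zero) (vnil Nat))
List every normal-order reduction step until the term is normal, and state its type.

normal-order reduction:
  vcons Nat (succ zero) (succ zero) (vcons Nat zero ((fun (μ : Nat) => fun (δ : Nat) => elimNat (fun (s : Nat) => Nat) μ (fun (ν : Nat) => fun (τ : Nat) => succ τ) δ) (succ (succ (succ (succ (succ (succ (succ (succ (succ zero))))))))) zero) (vnil Nat))
  ~> vcons Nat (succ zero) (succ zero) (vcons Nat zero ((fun (μ : Nat) => elimNat (fun (δ : Nat) => Nat) (succ (succ (succ (succ (succ (succ (succ (succ (succ zero))))))))) (fun (s : Nat) => fun (ν : Nat) => succ ν) μ) zero) (vnil Nat))
  ~> vcons Nat (succ zero) (succ zero) (vcons Nat zero (elimNat (fun (μ : Nat) => Nat) (succ (succ (succ (succ (succ (succ (succ (succ (succ zero))))))))) (fun (δ : Nat) => fun (s : Nat) => succ s) zero) (vnil Nat))
  ~> vcons Nat (succ zero) (succ zero) (vcons Nat zero (succ (succ (succ (succ (succ (succ (succ (succ (succ zero))))))))) (vnil Nat))
inferred type:
  Vec Nat (succ (succ zero))


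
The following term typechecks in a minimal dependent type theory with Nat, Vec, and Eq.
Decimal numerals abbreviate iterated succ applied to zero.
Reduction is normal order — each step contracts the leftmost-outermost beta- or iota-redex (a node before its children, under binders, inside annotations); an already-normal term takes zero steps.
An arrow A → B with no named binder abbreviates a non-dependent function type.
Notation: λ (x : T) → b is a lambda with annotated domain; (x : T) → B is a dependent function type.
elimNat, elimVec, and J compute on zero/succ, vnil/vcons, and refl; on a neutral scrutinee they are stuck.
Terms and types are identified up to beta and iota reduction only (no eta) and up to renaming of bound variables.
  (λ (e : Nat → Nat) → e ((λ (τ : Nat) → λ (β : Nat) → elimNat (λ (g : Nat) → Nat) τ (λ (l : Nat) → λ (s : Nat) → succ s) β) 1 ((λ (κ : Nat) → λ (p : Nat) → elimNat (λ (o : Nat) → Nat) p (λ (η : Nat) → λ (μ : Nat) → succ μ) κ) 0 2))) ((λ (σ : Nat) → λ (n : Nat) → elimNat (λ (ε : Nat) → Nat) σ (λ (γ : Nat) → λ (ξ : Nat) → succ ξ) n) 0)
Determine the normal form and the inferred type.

normal form:
  3
type:
  Nat
observation: the term reaches its normal form after 25 normal-order steps.


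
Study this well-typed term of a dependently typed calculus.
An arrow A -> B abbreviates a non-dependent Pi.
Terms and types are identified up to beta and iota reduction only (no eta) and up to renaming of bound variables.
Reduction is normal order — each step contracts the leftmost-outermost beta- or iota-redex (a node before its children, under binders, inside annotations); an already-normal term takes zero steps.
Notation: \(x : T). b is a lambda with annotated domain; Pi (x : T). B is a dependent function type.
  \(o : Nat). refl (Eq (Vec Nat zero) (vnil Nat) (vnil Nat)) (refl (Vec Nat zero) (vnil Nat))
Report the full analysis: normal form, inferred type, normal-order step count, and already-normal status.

resulting normal form:
  \(o : Nat). refl (Eq (Vec Nat zero) (vnil Nat) (vnil Nat)) (refl (Vec Nat zero) (vnil Nat))
type:
  Nat -> Eq (Eq (Vec Nat zero) (vnil Nat) (vnil Nat)) (refl (Vec Nat zero) (vnil Nat)) (refl (Vec Nat zero) (vnil Nat))
normal-order step count: 0
term was already normal: yes


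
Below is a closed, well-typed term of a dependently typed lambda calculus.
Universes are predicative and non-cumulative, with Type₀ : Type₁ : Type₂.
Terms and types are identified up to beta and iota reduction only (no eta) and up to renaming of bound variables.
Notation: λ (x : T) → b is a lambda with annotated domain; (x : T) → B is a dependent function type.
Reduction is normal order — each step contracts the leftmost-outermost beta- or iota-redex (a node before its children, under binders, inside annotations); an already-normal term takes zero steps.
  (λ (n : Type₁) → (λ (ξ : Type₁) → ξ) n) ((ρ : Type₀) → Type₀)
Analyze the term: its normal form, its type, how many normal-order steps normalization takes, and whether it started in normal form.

reduced normal form:
  (n : Type₀) → Type₀
type:
  Type₁
steps to reach normal form (normal order): 2
started in normal form: no
first contracted redex: a beta-redex


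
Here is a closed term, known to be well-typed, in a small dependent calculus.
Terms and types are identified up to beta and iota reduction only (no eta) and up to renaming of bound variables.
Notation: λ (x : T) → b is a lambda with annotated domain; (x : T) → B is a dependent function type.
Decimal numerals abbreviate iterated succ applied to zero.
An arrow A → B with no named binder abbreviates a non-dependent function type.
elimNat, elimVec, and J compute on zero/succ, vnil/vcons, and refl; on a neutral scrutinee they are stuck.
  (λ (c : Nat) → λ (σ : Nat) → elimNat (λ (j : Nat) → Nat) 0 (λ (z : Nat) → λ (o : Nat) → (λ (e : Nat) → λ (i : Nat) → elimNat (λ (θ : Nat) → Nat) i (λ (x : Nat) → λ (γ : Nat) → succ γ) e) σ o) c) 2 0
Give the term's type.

the term's type:
  Nat


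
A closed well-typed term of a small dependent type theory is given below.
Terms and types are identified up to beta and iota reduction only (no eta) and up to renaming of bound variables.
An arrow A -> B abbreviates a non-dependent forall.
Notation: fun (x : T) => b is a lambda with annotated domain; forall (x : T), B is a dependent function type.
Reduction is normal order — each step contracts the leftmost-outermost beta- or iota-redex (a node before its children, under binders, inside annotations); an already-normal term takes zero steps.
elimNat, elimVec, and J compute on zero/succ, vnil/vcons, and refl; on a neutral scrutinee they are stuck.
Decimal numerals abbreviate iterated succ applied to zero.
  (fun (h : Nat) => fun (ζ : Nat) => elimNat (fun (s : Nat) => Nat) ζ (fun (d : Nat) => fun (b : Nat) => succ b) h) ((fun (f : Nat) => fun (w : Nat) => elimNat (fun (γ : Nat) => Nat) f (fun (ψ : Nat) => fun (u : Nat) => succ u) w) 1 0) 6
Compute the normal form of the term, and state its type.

normal form:
  7
the term's type:
  Nat
observation: the term reaches its normal form after 9 normal-order steps.


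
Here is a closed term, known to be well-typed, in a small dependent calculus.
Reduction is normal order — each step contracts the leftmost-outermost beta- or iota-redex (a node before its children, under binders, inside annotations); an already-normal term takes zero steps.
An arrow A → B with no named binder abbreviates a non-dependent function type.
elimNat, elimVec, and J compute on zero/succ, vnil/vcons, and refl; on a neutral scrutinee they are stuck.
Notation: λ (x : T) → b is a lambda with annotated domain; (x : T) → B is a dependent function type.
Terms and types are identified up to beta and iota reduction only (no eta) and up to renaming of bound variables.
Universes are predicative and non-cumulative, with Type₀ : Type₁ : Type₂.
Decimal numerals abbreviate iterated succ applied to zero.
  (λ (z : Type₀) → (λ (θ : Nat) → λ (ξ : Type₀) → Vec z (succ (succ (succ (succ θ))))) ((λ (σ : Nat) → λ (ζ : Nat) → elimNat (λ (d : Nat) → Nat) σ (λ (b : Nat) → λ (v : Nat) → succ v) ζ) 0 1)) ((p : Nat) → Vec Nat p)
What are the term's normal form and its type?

reduced normal form:
  λ (z : Type₀) → Vec ((θ : Nat) → Vec Nat θ) 5
inferred type:
  Type₀ → Type₀


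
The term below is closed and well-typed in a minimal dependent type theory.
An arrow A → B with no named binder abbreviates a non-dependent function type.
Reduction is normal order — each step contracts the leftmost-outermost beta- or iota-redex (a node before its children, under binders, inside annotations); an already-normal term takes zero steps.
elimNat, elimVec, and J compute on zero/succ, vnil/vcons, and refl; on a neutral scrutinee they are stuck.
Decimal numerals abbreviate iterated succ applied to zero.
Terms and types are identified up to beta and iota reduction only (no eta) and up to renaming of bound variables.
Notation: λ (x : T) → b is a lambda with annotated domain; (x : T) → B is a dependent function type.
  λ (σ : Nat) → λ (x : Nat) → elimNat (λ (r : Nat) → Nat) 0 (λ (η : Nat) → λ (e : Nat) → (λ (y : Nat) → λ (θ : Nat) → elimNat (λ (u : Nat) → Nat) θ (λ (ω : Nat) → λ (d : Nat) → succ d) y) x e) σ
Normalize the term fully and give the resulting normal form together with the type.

reduced normal form:
  λ (σ : Nat) → λ (x : Nat) → elimNat (λ (r : Nat) → Nat) 0 (λ (η : Nat) → λ (e : Nat) → elimNat (λ (y : Nat) → Nat) e (λ (θ : Nat) → λ (u : Nat) → succ u) x) σ
inferred type:
  Nat → Nat → Nat
observation: the term reaches its normal form after 2 normal-order steps.


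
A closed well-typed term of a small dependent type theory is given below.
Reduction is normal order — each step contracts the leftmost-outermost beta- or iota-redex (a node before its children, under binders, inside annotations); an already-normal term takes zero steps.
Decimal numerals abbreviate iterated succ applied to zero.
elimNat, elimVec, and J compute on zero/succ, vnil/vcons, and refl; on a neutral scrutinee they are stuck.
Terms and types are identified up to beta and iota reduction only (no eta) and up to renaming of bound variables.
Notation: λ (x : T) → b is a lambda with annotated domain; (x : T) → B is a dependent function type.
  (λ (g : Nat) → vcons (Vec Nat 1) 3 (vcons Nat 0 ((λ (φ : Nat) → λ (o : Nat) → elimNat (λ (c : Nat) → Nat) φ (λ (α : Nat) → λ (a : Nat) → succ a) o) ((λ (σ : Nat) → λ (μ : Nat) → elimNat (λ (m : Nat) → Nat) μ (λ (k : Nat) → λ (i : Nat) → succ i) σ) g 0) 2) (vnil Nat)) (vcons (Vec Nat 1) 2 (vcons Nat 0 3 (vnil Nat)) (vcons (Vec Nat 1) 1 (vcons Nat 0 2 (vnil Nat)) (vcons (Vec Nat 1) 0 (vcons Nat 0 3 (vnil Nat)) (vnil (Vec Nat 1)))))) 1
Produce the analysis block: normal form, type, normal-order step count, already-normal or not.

normal form:
  vcons (Vec Nat 1) 3 (vcons Nat 0 3 (vnil Nat)) (vcons (Vec Nat 1) 2 (vcons Nat 0 3 (vnil Nat)) (vcons (Vec Nat 1) 1 (vcons Nat 0 2 (vnil Nat)) (vcons (Vec Nat 1) 0 (vcons Nat 0 3 (vnil Nat)) (vnil (Vec Nat 1)))))
the term's type:
  Vec (Vec Nat 1) 4
steps to reach normal form (normal order): 16
already normal: no
first redex: a beta-redex


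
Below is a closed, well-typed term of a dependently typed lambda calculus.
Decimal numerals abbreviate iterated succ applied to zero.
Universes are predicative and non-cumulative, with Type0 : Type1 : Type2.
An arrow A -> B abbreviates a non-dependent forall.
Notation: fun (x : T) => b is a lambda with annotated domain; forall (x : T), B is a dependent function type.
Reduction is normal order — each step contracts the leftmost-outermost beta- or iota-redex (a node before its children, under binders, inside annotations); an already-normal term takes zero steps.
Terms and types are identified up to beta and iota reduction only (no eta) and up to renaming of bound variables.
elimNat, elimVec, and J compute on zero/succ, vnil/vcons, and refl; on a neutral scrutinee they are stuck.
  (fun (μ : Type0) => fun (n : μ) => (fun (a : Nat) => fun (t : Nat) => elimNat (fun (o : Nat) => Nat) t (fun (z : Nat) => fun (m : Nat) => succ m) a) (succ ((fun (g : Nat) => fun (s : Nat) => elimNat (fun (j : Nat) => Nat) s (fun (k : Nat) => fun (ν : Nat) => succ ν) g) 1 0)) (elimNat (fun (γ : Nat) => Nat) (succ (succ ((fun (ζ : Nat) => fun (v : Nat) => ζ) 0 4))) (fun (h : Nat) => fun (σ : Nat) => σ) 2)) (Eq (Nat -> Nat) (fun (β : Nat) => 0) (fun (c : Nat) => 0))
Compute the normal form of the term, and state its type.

normal form:
  fun (μ : Eq (Nat -> Nat) (fun (n : Nat) => 0) (fun (a : Nat) => 0)) => 4
the term's type:
  Eq (Nat -> Nat) (fun (μ : Nat) => 0) (fun (n : Nat) => 0) -> Nat


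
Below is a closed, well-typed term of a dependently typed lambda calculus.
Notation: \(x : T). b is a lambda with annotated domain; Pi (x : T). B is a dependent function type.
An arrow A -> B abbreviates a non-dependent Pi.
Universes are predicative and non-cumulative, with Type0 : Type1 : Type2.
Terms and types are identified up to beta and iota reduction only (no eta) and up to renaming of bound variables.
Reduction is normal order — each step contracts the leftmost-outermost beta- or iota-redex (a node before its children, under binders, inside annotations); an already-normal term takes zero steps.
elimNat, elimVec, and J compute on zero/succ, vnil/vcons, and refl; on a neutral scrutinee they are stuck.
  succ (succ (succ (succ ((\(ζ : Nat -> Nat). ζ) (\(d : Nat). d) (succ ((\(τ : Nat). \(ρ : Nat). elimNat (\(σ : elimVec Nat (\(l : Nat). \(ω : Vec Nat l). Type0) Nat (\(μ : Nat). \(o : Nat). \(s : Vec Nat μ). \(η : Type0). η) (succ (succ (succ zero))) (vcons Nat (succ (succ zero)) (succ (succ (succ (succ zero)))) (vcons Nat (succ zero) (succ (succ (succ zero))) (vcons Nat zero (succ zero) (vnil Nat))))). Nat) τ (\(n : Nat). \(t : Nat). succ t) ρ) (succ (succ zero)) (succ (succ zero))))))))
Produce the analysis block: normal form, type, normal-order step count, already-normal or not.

resulting normal form:
  succ (succ (succ (succ (succ (succ (succ (succ (succ zero))))))))
the term's type:
  Nat
reduction steps (normal order): 11
started in normal form: no
first redex: a beta-redex


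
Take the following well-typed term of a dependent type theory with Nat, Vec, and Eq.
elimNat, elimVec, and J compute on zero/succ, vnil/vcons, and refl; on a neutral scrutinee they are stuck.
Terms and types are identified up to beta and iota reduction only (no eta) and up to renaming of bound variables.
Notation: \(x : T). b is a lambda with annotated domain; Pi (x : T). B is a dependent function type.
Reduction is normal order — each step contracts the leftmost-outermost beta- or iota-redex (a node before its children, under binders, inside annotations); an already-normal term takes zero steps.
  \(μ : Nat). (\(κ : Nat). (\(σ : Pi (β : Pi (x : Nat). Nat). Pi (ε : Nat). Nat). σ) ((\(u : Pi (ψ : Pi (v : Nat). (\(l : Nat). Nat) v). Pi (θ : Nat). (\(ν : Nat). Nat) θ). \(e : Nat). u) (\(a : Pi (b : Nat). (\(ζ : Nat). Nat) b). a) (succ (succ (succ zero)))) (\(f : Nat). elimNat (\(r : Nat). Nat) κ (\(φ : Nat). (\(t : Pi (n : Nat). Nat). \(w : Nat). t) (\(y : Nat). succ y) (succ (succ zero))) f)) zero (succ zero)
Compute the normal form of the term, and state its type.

reduced normal form:
  \(μ : Nat). succ zero
type:
  Pi (μ : Nat). Nat


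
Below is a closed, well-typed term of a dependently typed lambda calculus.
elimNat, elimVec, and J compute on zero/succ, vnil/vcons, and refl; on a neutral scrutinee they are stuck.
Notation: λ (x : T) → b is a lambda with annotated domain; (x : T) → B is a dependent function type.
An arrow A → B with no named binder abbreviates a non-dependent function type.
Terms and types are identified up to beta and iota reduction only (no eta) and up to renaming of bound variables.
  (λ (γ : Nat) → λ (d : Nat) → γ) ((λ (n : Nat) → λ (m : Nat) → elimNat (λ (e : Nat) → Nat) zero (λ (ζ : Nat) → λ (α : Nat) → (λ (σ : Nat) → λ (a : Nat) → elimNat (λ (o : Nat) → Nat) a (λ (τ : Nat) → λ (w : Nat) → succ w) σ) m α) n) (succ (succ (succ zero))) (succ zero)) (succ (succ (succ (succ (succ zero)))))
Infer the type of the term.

type:
  Nat


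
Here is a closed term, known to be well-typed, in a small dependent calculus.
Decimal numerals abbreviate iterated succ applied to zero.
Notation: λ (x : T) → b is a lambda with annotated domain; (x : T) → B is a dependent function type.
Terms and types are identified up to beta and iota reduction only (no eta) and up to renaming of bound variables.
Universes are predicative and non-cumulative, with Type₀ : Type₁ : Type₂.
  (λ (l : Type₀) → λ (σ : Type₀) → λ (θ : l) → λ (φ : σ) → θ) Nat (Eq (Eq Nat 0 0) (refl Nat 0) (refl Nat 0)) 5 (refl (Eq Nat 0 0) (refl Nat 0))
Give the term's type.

inferred type:
  Nat


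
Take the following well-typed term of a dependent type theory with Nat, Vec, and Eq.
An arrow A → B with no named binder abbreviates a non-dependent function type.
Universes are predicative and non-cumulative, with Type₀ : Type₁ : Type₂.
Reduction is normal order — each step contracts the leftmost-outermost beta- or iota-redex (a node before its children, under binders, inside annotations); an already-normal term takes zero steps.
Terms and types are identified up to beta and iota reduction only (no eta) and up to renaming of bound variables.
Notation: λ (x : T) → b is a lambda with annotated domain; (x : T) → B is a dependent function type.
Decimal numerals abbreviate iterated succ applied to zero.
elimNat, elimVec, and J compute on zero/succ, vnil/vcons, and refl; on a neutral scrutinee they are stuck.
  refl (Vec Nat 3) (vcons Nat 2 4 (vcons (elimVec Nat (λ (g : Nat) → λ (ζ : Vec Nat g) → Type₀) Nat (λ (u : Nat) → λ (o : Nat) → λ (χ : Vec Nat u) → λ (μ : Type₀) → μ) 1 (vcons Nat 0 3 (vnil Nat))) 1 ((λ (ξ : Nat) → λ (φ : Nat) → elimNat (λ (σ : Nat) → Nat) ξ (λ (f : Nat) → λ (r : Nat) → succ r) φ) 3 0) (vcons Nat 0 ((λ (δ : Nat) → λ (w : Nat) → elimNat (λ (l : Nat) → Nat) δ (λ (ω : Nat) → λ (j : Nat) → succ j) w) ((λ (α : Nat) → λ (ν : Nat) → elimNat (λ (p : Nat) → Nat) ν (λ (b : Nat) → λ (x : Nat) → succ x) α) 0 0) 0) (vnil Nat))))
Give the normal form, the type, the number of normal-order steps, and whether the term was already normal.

resulting normal form:
  refl (Vec Nat 3) (vcons Nat 2 4 (vcons Nat 1 3 (vcons Nat 0 0 (vnil Nat))))
inferred type:
  Eq (Vec Nat 3) (vcons Nat 2 4 (vcons Nat 1 3 (vcons Nat 0 0 (vnil Nat)))) (vcons Nat 2 4 (vcons Nat 1 3 (vcons Nat 0 0 (vnil Nat))))
normal-order step count: 15
already normal: no
first redex: an elimVec iota-redex


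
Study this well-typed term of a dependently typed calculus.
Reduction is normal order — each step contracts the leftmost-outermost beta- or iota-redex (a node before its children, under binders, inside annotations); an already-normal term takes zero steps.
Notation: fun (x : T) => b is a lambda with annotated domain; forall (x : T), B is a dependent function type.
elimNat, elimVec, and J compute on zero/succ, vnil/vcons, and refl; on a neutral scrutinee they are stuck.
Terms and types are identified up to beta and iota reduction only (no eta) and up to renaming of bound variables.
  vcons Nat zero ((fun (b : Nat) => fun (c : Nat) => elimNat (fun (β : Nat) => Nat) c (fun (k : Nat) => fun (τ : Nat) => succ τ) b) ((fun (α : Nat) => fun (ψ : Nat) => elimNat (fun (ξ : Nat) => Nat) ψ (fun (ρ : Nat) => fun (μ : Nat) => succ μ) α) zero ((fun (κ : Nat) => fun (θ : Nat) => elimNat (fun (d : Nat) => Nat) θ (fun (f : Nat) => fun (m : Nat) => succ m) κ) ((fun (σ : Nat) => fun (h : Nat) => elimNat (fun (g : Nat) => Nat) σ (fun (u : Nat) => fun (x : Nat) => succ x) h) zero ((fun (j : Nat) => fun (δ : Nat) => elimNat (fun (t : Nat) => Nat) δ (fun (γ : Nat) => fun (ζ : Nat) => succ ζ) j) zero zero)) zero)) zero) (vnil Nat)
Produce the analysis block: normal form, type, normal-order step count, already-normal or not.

normal form:
  vcons Nat zero zero (vnil Nat)
inferred type:
  Vec Nat (succ zero)
steps to reach normal form (normal order): 15
term was already normal: no
first contracted redex: a beta-redex


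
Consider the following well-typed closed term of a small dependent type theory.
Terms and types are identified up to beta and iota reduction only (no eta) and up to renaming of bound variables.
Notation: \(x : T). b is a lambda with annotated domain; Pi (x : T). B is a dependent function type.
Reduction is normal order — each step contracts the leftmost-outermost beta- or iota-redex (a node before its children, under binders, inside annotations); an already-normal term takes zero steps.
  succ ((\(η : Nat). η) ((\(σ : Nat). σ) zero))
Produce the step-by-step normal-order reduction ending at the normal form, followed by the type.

normal-order reduction:
  succ ((\(η : Nat). η) ((\(σ : Nat). σ) zero))
  ~> succ ((\(η : Nat). η) zero)
  ~> succ zero
the term's type:
  Nat


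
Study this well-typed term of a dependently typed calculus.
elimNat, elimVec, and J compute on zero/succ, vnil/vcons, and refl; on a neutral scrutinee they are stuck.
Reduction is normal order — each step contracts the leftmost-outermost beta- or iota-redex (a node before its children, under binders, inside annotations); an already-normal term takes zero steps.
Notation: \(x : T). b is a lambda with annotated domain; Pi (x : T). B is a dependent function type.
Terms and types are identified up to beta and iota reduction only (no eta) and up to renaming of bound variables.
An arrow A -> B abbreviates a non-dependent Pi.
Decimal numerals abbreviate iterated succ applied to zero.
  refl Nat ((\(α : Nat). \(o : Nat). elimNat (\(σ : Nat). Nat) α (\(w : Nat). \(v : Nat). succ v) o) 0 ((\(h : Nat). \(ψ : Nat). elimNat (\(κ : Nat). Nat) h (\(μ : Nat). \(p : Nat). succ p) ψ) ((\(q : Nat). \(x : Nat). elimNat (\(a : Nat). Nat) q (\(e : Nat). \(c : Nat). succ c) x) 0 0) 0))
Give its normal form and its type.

normal form:
  refl Nat 0
inferred type:
  Eq Nat 0 0
observation: 9 normal-order steps separate the term from its normal form.


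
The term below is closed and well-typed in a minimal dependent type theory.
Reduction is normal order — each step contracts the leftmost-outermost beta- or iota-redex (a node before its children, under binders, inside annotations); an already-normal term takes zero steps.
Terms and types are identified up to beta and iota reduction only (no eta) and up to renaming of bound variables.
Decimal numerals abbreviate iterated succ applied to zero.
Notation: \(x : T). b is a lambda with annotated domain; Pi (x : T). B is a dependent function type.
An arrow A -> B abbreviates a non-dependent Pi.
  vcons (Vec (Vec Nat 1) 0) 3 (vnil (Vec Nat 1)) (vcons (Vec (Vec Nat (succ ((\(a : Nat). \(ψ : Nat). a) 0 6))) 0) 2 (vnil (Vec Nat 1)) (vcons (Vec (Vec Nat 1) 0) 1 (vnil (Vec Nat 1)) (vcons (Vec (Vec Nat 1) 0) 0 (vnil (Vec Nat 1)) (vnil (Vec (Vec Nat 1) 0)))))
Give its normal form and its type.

reduced normal form:
  vcons (Vec (Vec Nat 1) 0) 3 (vnil (Vec Nat 1)) (vcons (Vec (Vec Nat 1) 0) 2 (vnil (Vec Nat 1)) (vcons (Vec (Vec Nat 1) 0) 1 (vnil (Vec Nat 1)) (vcons (Vec (Vec Nat 1) 0) 0 (vnil (Vec Nat 1)) (vnil (Vec (Vec Nat 1) 0)))))
inferred type:
  Vec (Vec (Vec Nat 1) 0) 4


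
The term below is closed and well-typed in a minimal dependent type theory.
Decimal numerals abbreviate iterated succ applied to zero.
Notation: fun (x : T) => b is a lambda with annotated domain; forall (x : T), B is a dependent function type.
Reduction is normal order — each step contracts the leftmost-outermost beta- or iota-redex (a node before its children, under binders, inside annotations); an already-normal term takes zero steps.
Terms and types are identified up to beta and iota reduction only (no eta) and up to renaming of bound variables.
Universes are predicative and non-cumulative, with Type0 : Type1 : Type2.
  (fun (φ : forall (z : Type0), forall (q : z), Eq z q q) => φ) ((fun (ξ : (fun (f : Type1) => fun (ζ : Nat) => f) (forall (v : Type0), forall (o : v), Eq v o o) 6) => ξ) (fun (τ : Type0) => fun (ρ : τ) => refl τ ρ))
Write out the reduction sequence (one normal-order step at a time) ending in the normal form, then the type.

normal-order reduction:
  (fun (φ : forall (z : Type0), forall (q : z), Eq z q q) => φ) ((fun (ξ : (fun (f : Type1) => fun (ζ : Nat) => f) (forall (v : Type0), forall (o : v), Eq v o o) 6) => ξ) (fun (τ : Type0) => fun (ρ : τ) => refl τ ρ))
  ~> (fun (φ : (fun (z : Type1) => fun (q : Nat) => z) (forall (ξ : Type0), forall (f : ξ), Eq ξ f f) 6) => φ) (fun (ζ : Type0) => fun (v : ζ) => refl ζ v)
  ~> fun (φ : Type0) => fun (z : φ) => refl φ z
the term's type:
  forall (φ : Type0), forall (z : φ), Eq φ z z


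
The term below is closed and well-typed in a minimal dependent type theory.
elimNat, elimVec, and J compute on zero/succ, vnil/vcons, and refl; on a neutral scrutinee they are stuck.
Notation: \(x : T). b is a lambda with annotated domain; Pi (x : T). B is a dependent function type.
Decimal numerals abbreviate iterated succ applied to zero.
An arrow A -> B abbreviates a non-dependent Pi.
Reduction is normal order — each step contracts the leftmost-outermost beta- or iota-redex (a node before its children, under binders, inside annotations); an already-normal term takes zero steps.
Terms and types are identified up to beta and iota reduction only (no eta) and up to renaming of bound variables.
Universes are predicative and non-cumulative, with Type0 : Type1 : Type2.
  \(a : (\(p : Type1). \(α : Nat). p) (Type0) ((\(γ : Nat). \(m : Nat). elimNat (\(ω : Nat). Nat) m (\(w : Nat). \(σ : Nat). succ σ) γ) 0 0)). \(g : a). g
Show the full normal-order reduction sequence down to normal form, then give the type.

reduction (normal order):
  \(a : (\(p : Type1). \(α : Nat). p) (Type0) ((\(γ : Nat). \(m : Nat). elimNat (\(ω : Nat). Nat) m (\(w : Nat). \(σ : Nat). succ σ) γ) 0 0)). \(g : a). g
  ~> \(a : (\(p : Nat). Type0) ((\(α : Nat). \(γ : Nat). elimNat (\(m : Nat). Nat) γ (\(ω : Nat). \(w : Nat). succ w) α) 0 0)). \(σ : a). σ
  ~> \(a : Type0). \(p : a). p
type:
  Pi (a : Type0). a -> a


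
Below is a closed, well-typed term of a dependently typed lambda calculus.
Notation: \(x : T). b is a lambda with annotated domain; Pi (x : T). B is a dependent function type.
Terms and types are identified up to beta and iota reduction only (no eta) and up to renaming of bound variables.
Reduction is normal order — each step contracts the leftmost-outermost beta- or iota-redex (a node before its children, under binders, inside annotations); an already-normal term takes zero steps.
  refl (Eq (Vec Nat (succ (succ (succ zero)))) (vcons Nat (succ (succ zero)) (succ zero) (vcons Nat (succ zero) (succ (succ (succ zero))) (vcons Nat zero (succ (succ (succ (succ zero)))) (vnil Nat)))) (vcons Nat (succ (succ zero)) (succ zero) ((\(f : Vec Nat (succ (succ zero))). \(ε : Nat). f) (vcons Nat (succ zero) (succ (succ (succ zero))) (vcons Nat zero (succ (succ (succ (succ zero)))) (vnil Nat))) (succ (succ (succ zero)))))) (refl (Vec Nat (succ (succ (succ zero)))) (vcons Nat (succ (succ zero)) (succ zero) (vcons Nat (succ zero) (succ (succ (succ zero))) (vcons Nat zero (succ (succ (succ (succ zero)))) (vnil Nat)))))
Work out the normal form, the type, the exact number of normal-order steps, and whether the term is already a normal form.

reduced normal form:
  refl (Eq (Vec Nat (succ (succ (succ zero)))) (vcons Nat (succ (succ zero)) (succ zero) (vcons Nat (succ zero) (succ (succ (succ zero))) (vcons Nat zero (succ (succ (succ (succ zero)))) (vnil Nat)))) (vcons Nat (succ (succ zero)) (succ zero) (vcons Nat (succ zero) (succ (succ (succ zero))) (vcons Nat zero (succ (succ (succ (succ zero)))) (vnil Nat))))) (refl (Vec Nat (succ (succ (succ zero)))) (vcons Nat (succ (succ zero)) (succ zero) (vcons Nat (succ zero) (succ (succ (succ zero))) (vcons Nat zero (succ (succ (succ (succ zero)))) (vnil Nat)))))
inferred type:
  Eq (Eq (Vec Nat (succ (succ (succ zero)))) (vcons Nat (succ (succ zero)) (succ zero) (vcons Nat (succ zero) (succ (succ (succ zero))) (vcons Nat zero (succ (succ (succ (succ zero)))) (vnil Nat)))) (vcons Nat (succ (succ zero)) (succ zero) (vcons Nat (succ zero) (succ (succ (succ zero))) (vcons Nat zero (succ (succ (succ (succ zero)))) (vnil Nat))))) (refl (Vec Nat (succ (succ (succ zero)))) (vcons Nat (succ (succ zero)) (succ zero) (vcons Nat (succ zero) (succ (succ (succ zero))) (vcons Nat zero (succ (succ (succ (succ zero)))) (vnil Nat))))) (refl (Vec Nat (succ (succ (succ zero)))) (vcons Nat (succ (succ zero)) (succ zero) (vcons Nat (succ zero) (succ (succ (succ zero))) (vcons Nat zero (succ (succ (succ (succ zero)))) (vnil Nat)))))
steps to reach normal form (normal order): 2
term was already normal: no
first redex: a beta-redex


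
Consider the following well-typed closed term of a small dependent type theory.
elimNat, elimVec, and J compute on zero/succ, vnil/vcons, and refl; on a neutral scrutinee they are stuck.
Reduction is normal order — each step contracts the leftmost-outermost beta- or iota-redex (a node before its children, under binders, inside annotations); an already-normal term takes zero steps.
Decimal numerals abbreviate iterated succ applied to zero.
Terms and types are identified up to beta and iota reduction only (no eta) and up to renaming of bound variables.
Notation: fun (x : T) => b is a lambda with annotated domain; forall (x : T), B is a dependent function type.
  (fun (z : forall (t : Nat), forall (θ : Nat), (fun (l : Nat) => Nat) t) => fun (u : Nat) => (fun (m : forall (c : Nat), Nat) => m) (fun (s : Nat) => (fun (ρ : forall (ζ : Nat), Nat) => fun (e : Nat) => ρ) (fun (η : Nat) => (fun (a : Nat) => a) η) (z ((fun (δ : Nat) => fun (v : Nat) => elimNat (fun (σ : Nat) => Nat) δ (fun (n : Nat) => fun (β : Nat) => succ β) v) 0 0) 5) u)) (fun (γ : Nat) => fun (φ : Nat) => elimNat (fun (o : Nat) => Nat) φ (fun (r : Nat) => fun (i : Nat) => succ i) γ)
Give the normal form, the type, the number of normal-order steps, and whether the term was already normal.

normal form:
  fun (z : Nat) => fun (t : Nat) => z
type:
  forall (z : Nat), forall (t : Nat), Nat
normal-order step count: 6
already normal: no
first redex: a beta-redex


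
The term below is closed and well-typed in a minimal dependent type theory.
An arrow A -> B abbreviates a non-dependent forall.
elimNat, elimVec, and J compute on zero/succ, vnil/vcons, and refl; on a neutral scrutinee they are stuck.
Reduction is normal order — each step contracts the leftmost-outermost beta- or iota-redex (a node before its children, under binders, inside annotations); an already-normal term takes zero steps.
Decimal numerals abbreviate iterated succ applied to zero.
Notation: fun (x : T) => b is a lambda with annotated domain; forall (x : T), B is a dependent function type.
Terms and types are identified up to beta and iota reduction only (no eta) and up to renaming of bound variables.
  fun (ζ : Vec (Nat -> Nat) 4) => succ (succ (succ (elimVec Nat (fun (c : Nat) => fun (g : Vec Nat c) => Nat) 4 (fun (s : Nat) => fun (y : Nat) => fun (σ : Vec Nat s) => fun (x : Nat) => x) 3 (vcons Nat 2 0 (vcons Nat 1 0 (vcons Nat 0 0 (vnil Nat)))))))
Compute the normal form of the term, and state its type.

resulting normal form:
  fun (ζ : Vec (Nat -> Nat) 4) => 7
the term's type:
  Vec (Nat -> Nat) 4 -> Nat


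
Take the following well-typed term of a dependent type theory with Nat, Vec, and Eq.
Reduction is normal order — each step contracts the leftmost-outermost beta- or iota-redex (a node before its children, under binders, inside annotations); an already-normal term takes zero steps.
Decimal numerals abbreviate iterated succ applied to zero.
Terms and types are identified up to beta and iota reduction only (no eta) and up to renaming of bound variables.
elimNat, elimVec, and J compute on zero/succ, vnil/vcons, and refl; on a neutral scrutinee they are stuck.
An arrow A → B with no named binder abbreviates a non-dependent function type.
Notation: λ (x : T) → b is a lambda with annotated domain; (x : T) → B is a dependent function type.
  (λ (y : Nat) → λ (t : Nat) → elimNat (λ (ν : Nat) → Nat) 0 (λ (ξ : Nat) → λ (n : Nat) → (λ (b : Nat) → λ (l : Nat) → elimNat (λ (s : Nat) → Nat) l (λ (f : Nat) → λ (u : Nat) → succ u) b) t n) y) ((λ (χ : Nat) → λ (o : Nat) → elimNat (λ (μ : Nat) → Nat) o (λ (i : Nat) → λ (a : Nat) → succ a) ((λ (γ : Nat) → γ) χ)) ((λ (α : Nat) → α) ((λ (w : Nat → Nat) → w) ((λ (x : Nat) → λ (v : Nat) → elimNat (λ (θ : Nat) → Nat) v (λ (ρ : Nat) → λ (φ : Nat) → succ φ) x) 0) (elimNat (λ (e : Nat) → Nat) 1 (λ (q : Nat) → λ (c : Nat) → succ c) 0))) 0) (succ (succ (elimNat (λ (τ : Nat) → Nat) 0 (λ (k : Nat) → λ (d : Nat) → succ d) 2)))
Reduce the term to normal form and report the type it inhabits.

resulting normal form:
  4
type:
  Nat
observation: contracting a beta-redex first, the term normalizes in 41 steps.


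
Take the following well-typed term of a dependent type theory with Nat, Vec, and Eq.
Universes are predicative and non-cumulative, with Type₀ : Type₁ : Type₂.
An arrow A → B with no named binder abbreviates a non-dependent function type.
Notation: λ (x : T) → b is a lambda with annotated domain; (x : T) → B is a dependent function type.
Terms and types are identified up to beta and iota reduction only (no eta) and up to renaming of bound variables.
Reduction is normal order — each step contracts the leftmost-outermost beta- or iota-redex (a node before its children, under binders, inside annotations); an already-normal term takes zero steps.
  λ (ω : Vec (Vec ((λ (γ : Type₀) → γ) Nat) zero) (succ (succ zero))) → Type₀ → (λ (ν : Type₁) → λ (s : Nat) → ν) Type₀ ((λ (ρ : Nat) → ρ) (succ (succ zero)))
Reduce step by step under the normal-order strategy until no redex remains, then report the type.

normal-order reduction sequence:
  λ (ω : Vec (Vec ((λ (γ : Type₀) → γ) Nat) zero) (succ (succ zero))) → Type₀ → (λ (ν : Type₁) → λ (s : Nat) → ν) Type₀ ((λ (ρ : Nat) → ρ) (succ (succ zero)))
  ~> λ (ω : Vec (Vec Nat zero) (succ (succ zero))) → Type₀ → (λ (γ : Type₁) → λ (ν : Nat) → γ) Type₀ ((λ (s : Nat) → s) (succ (succ zero)))
  ~> λ (ω : Vec (Vec Nat zero) (succ (succ zero))) → Type₀ → (λ (γ : Nat) → Type₀) ((λ (ν : Nat) → ν) (succ (succ zero)))
  ~> λ (ω : Vec (Vec Nat zero) (succ (succ zero))) → Type₀ → Type₀
the term's type:
  Vec (Vec Nat zero) (succ (succ zero)) → Type₁


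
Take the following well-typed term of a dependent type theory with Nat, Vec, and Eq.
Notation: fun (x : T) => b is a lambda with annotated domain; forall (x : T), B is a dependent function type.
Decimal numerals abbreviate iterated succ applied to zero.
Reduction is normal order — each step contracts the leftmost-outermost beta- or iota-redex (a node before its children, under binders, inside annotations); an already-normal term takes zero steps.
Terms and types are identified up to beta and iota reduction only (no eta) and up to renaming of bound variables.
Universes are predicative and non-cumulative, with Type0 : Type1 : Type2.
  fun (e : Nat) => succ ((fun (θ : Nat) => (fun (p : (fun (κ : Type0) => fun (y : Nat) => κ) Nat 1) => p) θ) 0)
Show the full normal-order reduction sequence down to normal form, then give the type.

normal-order reduction sequence:
  fun (e : Nat) => succ ((fun (θ : Nat) => (fun (p : (fun (κ : Type0) => fun (y : Nat) => κ) Nat 1) => p) θ) 0)
  ~> fun (e : Nat) => succ ((fun (θ : (fun (p : Type0) => fun (κ : Nat) => p) Nat 1) => θ) 0)
  ~> fun (e : Nat) => 1
type:
  forall (e : Nat), Nat


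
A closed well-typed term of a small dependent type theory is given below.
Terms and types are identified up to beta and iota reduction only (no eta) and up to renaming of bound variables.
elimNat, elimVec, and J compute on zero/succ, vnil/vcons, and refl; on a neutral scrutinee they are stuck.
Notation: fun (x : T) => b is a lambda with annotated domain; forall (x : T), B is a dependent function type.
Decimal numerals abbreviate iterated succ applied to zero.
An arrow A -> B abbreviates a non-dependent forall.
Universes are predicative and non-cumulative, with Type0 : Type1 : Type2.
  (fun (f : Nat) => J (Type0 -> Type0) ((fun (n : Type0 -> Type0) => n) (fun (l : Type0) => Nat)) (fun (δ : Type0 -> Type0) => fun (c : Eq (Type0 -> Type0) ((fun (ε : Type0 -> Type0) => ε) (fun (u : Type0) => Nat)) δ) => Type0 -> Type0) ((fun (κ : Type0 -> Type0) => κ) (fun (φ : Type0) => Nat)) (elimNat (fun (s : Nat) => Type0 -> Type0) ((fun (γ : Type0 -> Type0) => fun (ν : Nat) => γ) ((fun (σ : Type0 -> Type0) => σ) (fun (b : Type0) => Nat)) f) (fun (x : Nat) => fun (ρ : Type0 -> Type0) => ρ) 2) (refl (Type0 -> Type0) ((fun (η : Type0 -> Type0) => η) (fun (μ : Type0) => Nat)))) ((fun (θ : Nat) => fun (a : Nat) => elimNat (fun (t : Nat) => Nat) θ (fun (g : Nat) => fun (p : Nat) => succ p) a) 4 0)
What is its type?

the term's type:
  Type0 -> Type0


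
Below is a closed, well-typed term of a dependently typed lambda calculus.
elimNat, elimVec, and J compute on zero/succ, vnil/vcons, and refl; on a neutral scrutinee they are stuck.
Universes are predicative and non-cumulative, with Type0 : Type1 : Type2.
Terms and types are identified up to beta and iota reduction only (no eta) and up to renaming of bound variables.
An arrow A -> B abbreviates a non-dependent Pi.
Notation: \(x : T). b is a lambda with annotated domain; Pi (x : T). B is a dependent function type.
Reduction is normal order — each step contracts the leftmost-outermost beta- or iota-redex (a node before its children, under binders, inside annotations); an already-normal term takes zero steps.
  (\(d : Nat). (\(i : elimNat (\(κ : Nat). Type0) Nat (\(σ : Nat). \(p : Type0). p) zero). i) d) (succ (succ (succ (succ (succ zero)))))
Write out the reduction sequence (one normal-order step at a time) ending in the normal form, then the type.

normal-order reduction sequence:
  (\(d : Nat). (\(i : elimNat (\(κ : Nat). Type0) Nat (\(σ : Nat). \(p : Type0). p) zero). i) d) (succ (succ (succ (succ (succ zero)))))
  ~> (\(d : elimNat (\(i : Nat). Type0) Nat (\(κ : Nat). \(σ : Type0). σ) zero). d) (succ (succ (succ (succ (succ zero)))))
  ~> succ (succ (succ (succ (succ zero))))
type:
  Nat


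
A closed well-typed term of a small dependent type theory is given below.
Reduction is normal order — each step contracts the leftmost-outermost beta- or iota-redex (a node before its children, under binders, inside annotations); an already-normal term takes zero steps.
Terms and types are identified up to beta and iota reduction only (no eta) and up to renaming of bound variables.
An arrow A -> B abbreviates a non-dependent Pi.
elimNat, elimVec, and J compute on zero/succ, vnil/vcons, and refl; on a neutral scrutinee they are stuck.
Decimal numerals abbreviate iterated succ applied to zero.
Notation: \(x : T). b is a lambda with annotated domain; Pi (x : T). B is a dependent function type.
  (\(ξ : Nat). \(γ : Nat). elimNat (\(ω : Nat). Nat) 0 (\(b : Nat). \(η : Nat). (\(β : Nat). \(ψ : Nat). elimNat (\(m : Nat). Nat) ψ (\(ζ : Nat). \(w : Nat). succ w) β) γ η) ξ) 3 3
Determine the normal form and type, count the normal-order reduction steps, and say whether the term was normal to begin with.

normal form:
  9
the term's type:
  Nat
steps to reach normal form (normal order): 48
term was already normal: no
first redex: a beta-redex


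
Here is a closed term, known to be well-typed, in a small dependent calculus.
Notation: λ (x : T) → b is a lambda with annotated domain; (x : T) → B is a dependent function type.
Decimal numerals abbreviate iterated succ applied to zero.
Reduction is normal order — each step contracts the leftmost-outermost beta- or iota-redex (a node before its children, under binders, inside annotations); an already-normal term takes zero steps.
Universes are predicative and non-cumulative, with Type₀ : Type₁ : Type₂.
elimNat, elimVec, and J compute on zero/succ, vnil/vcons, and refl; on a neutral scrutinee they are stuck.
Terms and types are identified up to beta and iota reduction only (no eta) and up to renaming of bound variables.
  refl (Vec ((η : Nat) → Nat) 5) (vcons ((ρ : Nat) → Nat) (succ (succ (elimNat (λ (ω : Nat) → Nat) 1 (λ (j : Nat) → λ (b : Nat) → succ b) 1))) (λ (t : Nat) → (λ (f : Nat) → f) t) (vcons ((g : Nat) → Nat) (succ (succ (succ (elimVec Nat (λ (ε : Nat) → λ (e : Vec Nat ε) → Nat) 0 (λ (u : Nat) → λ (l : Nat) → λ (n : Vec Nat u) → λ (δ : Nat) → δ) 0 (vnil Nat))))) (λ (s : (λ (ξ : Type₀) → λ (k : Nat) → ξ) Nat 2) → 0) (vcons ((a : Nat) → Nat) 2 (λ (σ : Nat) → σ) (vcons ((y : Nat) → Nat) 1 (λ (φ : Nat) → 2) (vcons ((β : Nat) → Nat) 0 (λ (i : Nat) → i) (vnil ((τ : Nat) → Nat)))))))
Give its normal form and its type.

normal form:
  refl (Vec ((η : Nat) → Nat) 5) (vcons ((ρ : Nat) → Nat) 4 (λ (ω : Nat) → ω) (vcons ((j : Nat) → Nat) 3 (λ (b : Nat) → 0) (vcons ((t : Nat) → Nat) 2 (λ (f : Nat) → f) (vcons ((g : Nat) → Nat) 1 (λ (ε : Nat) → 2) (vcons ((e : Nat) → Nat) 0 (λ (u : Nat) → u) (vnil ((l : Nat) → Nat)))))))
the term's type:
  Eq (Vec ((η : Nat) → Nat) 5) (vcons ((ρ : Nat) → Nat) 4 (λ (ω : Nat) → ω) (vcons ((j : Nat) → Nat) 3 (λ (b : Nat) → 0) (vcons ((t : Nat) → Nat) 2 (λ (f : Nat) → f) (vcons ((g : Nat) → Nat) 1 (λ (ε : Nat) → 2) (vcons ((e : Nat) → Nat) 0 (λ (u : Nat) → u) (vnil ((l : Nat) → Nat))))))) (vcons ((n : Nat) → Nat) 4 (λ (δ : Nat) → δ) (vcons ((s : Nat) → Nat) 3 (λ (ξ : Nat) → 0) (vcons ((k : Nat) → Nat) 2 (λ (a : Nat) → a) (vcons ((σ : Nat) → Nat) 1 (λ (y : Nat) → 2) (vcons ((φ : Nat) → Nat) 0 (λ (β : Nat) → β) (vnil ((i : Nat) → Nat)))))))
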